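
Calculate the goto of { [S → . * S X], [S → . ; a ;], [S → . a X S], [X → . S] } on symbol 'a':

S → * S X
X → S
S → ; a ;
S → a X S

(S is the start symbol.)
{ [S → . * S X], [S → . ; a ;], [S → . a X S], [S → a . X S], [X → . S] }

GOTO(I, 'a') = CLOSURE({ [A → αX.β] : [A → α.Xβ] ∈ I, X = 'a' })

Items with dot before 'a', with the dot advanced:
  [S → . a X S] → [S → a . X S]
Closure of the advanced items:
  [S → a . X S] has the dot before X: add [X → . S]
  [X → . S] has the dot before S: add [S → . * S X], [S → . ; a ;], [S → . a X S]

GOTO = { [S → . * S X], [S → . ; a ;], [S → . a X S], [S → a . X S], [X → . S] }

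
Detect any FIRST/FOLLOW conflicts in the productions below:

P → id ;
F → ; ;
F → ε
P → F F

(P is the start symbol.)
A FIRST/FOLLOW conflict occurs when a non-terminal N has a nullable alternative N → β (β ⇒* ε) and another alternative N → α with FIRST(α) ∩ FOLLOW(N) ≠ ∅: on such a lookahead the parser cannot decide between expanding α and letting N vanish via β.

Nullable non-terminals: F, P.
FIRST sets used below: FIRST(F) = { ';', ε }

F: nullable alternative(s) F → ε; FOLLOW(F) = { $, ';' }
  F → ; ;: FIRST \ {ε} = { ';' } — overlaps FOLLOW(F) on { ';' }: CONFLICT
  F → ε: FIRST \ {ε} = { } — this is the only nullable alternative, skip

P: nullable alternative(s) P → F F; FOLLOW(P) = { $ }
  P → id ;: FIRST \ {ε} = { 'id' } — disjoint from FOLLOW(P)
  P → F F: FIRST \ {ε} = { ';' } — this is the only nullable alternative, skip

So the grammar has 1 FIRST/FOLLOW conflict (marked CONFLICT above).

Answer: Yes. F → ';' ';' with FOLLOW(F) on { ';' }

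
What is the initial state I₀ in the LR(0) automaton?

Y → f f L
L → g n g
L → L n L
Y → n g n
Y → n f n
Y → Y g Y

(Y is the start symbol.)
{ [Y → . Y g Y], [Y → . f f L], [Y → . n f n], [Y → . n g n], [Y' → . Y] }

First, augment the grammar with Y' → Y
I₀ = CLOSURE({ [Y' → . Y] }):
  [Y' → . Y] has the dot before Y: add [Y → . f f L], [Y → . n g n], [Y → . n f n], [Y → . Y g Y]
No further items can be added.

I₀ = { [Y → . Y g Y], [Y → . f f L], [Y → . n f n], [Y → . n g n], [Y' → . Y] }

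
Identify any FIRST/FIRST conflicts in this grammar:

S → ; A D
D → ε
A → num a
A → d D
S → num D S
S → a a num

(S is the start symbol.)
A FIRST/FIRST conflict occurs when two productions N → α and N → β for the same non-terminal have FIRST(α) ∩ FIRST(β) ≠ ∅ (with ε ∈ FIRST of a nullable right-hand side, so two nullable alternatives also conflict).

Productions for S:
  S → ; A D: FIRST = { ';' }
  S → num D S: FIRST = { 'num' }
  S → a a num: FIRST = { 'a' }
Productions for A:
  A → num a: FIRST = { 'num' }
  A → d D: FIRST = { 'd' }
D has only one production, so no FIRST/FIRST conflict is possible there.

All alternatives of each non-terminal have pairwise disjoint FIRST sets.

Answer: No FIRST/FIRST conflicts.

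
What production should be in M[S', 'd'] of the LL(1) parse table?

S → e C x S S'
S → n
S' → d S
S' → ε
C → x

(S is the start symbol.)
S' → d S, S' → ε

To find M[S', 'd'], we find productions for S' where 'd' is in the predict set (PREDICT(N → α) = (FIRST(α) \ {ε}) ∪ (FOLLOW(N) if α ⇒* ε)).

Relevant sets:
  FOLLOW(S') = { $, 'd' }

S' → d S: PREDICT = { 'd' }
  'd' is in predict set, so this production goes in M[S', 'd']
S' → ε: PREDICT = { $, 'd' }
  'd' is in predict set, so this production goes in M[S', 'd']

M[S', 'd'] = S' → d S, S' → ε  (a multiply-defined cell — the grammar is not LL(1))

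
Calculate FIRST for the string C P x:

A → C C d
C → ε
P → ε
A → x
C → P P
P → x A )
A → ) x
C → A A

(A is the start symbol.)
{ ')', 'd', 'x' }

FIRST sets of the non-terminals involved (from the grammar, by fixed-point iteration):
  FIRST(C) = { ')', 'd', 'x', ε }
  FIRST(P) = { 'x', ε }

To compute FIRST(C P x), process the symbols left to right:
Symbol C is a non-terminal. Add FIRST(C) \ {ε} = { ')', 'd', 'x' }
C is nullable (ε ∈ FIRST(C)), continue to the next symbol.
Symbol P is a non-terminal. Add FIRST(P) \ {ε} = { 'x' }
P is nullable (ε ∈ FIRST(P)), continue to the next symbol.
Symbol x is a terminal. Add 'x' and stop.
FIRST(C P x) = { ')', 'd', 'x' }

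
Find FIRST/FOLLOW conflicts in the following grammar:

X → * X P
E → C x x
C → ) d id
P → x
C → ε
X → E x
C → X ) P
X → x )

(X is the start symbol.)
Nullable non-terminals: C.
FIRST sets used below: FIRST(X) = { ')', '*', 'x' }

C: nullable alternative(s) C → ε; FOLLOW(C) = { 'x' }
  C → ) d id: FIRST \ {ε} = { ')' } — disjoint from FOLLOW(C)
  C → ε: FIRST \ {ε} = { } — this is the only nullable alternative, skip
  C → X ) P: FIRST \ {ε} = { ')', '*', 'x' } — overlaps FOLLOW(C) on { 'x' }: CONFLICT

E, P, X have no nullable alternative, so no FIRST/FOLLOW check is needed there.

So the grammar has 1 FIRST/FOLLOW conflict (marked CONFLICT above).

Answer: Yes. C → X ')' P with FOLLOW(C) on { 'x' }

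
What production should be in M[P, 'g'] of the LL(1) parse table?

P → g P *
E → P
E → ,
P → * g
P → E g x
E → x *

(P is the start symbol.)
To find M[P, 'g'], we find productions for P where 'g' is in the predict set (PREDICT(N → α) = (FIRST(α) \ {ε}) ∪ (FOLLOW(N) if α ⇒* ε)).

Relevant sets:
  FIRST(E) = { '*', ',', 'g', 'x' }

P → g P *: PREDICT = { 'g' }
  'g' is in predict set, so this production goes in M[P, 'g']
P → * g: PREDICT = { '*' }
P → E g x: PREDICT = { '*', ',', 'g', 'x' }
  'g' is in predict set, so this production goes in M[P, 'g']

M[P, 'g'] = P → g P *, P → E g x  (a multiply-defined cell — the grammar is not LL(1))

Answer: P → g P *, P → E g x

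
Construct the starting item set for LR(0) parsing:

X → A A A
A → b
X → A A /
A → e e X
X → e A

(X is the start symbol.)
First, augment the grammar with X' → X
I₀ = CLOSURE({ [X' → . X] }):
  [X' → . X] has the dot before X: add [X → . A A A], [X → . A A /], [X → . e A]
  [X → . A A A] has the dot before A: add [A → . b], [A → . e e X]
No further items can be added.

I₀ = { [A → . b], [A → . e e X], [X → . A A /], [X → . A A A], [X → . e A], [X' → . X] }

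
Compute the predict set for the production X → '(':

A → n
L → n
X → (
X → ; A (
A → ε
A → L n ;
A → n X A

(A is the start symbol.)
{ '(' }

PREDICT(X → '(') = (FIRST(RHS) \ {ε}) ∪ (FOLLOW(X) if ε ∈ FIRST(RHS), i.e. RHS ⇒* ε)
FIRST('(') = { '(' }
ε ∉ FIRST('('), so FOLLOW(X) is not added.
PREDICT(X → '(') = { '(' }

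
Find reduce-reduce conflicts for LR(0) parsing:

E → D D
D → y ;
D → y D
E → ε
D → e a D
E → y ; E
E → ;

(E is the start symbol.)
Augment with E' → E and build the canonical LR(0) collection (I0 = CLOSURE({[E' → . E]}), then GOTO on every symbol after a dot until no new states appear). It has 14 states:
  I0: { [D → . e a D], [D → . y ;], [D → . y D], [E → . ;], [E → . D D], [E → . y ; E], [E → .], [E' → . E] }  — shift, reduce
  I1: { [E → ; .] }  — reduce
  I2: { [D → . e a D], [D → . y ;], [D → . y D], [E → D . D] }  — shift
  I3: { [E' → E .] }  — accept
  I4: { [D → e . a D] }  — shift
  I5: { [D → . e a D], [D → . y ;], [D → . y D], [D → y . ;], [D → y . D], [E → y . ; E] }  — shift
  I6: { [D → . e a D], [D → . y ;], [D → . y D], [D → y ; .], [E → . ;], [E → . D D], [E → . y ; E], [E → .], [E → y ; . E] }  — shift, 2 reduces
  I7: { [D → y D .] }  — reduce
  I8: { [D → . e a D], [D → . y ;], [D → . y D], [D → y . ;], [D → y . D] }  — shift
  I9: { [D → y ; .] }  — reduce
  I10: { [E → y ; E .] }  — reduce
  I11: { [D → . e a D], [D → . y ;], [D → . y D], [D → e a . D] }  — shift
  I12: { [D → e a D .] }  — reduce
  I13: { [E → D D .] }  — reduce

I6 contains complete items [D → y ; .], [E → .] — reduce-reduce conflict.

Answer: Yes — I6: [D → y ; .] vs [E → .]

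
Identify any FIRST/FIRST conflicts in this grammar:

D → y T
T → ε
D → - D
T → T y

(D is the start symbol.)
A FIRST/FIRST conflict occurs when two productions N → α and N → β for the same non-terminal have FIRST(α) ∩ FIRST(β) ≠ ∅ (with ε ∈ FIRST of a nullable right-hand side, so two nullable alternatives also conflict).

FIRST sets of the non-terminals at (or reachable through a nullable prefix from) the front of some alternative:
  FIRST(T) = { 'y', ε }

Productions for D:
  D → y T: FIRST = { 'y' }
  D → - D: FIRST = { '-' }
Productions for T:
  T → ε: FIRST = { ε }
  T → T y: FIRST = { 'y' }

All alternatives of each non-terminal have pairwise disjoint FIRST sets.

Answer: No FIRST/FIRST conflicts.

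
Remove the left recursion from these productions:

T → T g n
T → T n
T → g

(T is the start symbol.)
T → g T'
T' → g n T'
T' → n T'
T' → ε

T is directly left-recursive. The standard transformation for
  A → A α₁ | ... | A α_m | β₁ | ... | β_n
is
  A  → β₁ A' | ... | β_n A'
  A' → α₁ A' | ... | α_m A' | ε

T → g becomes T → g T'
T → T g n becomes T' → g n T'
T → T n becomes T' → n T'
Add T' → ε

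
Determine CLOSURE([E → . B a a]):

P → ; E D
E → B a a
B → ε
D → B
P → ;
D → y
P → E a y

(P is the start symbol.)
{ [B → .], [E → . B a a] }

To compute CLOSURE, for each item [A → α.Bβ] where B is a non-terminal, add [B → .γ] for all productions B → γ; repeat for the newly added items until nothing changes.

Start with: [E → . B a a]
  [E → . B a a] has the dot before B: add [B → .]
No further items can be added.

CLOSURE = { [B → .], [E → . B a a] }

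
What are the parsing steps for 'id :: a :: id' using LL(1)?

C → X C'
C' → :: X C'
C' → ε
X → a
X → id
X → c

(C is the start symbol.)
LL(1) parsing maintains a stack (initially the start symbol over $) and the input. At each step: if the stack top is a terminal, match it against the current input token; if it is a non-terminal N, replace it with the RHS of M[N, lookahead] (the unique production whose predict set contains the lookahead).

Stack is shown with the top on the left.

Stack      Input            Action
----------------------------------
C $        id :: a :: id $  output C → X C'
X C' $     id :: a :: id $  output X → id
id C' $    id :: a :: id $  match 'id'
C' $       :: a :: id $     output C' → :: X C'
:: X C' $  :: a :: id $     match '::'
X C' $     a :: id $        output X → a
a C' $     a :: id $        match 'a'
C' $       :: id $          output C' → :: X C'
:: X C' $  :: id $          match '::'
X C' $     id $             output X → id
id C' $    id $             match 'id'
C' $       $                output C' → ε
$          $                accept

The string is accepted.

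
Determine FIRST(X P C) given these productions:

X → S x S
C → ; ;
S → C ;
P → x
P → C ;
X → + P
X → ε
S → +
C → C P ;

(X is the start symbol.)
FIRST sets of the non-terminals involved (from the grammar, by fixed-point iteration):
  FIRST(X) = { '+', ';', ε }
  FIRST(P) = { ';', 'x' }

To compute FIRST(X P C), process the symbols left to right:
Symbol X is a non-terminal. Add FIRST(X) \ {ε} = { '+', ';' }
X is nullable (ε ∈ FIRST(X)), continue to the next symbol.
Symbol P is a non-terminal. Add FIRST(P) \ {ε} = { ';', 'x' }
P is not nullable (ε ∉ FIRST(P)), so stop here.
FIRST(X P C) = { '+', ';', 'x' }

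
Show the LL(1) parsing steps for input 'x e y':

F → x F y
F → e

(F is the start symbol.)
LL(1) parsing maintains a stack (initially the start symbol over $) and the input. At each step: if the stack top is a terminal, match it against the current input token; if it is a non-terminal N, replace it with the RHS of M[N, lookahead] (the unique production whose predict set contains the lookahead).

Stack is shown with the top on the left.

Stack    Input    Action
------------------------
F $      x e y $  output F → x F y
x F y $  x e y $  match 'x'
F y $    e y $    output F → e
e y $    e y $    match 'e'
y $      y $      match 'y'
$        $        accept

The string is accepted.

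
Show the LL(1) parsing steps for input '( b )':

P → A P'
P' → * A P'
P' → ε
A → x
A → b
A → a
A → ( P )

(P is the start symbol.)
Stack is shown with the top on the left.

Stack        Input    Action
----------------------------
P $          ( b ) $  output P → A P'
A P' $       ( b ) $  output A → ( P )
( P ) P' $   ( b ) $  match '('
P ) P' $     b ) $    output P → A P'
A P' ) P' $  b ) $    output A → b
b P' ) P' $  b ) $    match 'b'
P' ) P' $    ) $      output P' → ε
) P' $       ) $      match ')'
P' $         $        output P' → ε
$            $        accept

The string is accepted.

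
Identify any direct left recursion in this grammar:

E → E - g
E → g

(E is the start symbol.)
Yes, E is left-recursive

E → E - g: LEFT RECURSIVE (starts with E)
E → g: starts with g

The grammar has direct left recursion on: E.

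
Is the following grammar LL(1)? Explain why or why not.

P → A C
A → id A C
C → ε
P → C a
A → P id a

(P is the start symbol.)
A grammar is LL(1) if for each non-terminal N with multiple productions, the predict sets of those productions are pairwise disjoint, where PREDICT(N → α) = (FIRST(α) \ {ε}) ∪ (FOLLOW(N) if α ⇒* ε).

Relevant sets:
  FIRST(A) = { 'a', 'id' }
  FIRST(C) = { ε }
  FIRST(P) = { 'a', 'id' }

For P:
  PREDICT(P → A C) = { 'a', 'id' }
  PREDICT(P → C a) = { 'a' }
For A:
  PREDICT(A → id A C) = { 'id' }
  PREDICT(A → P id a) = { 'a', 'id' }
C has a single production, so nothing to check there.

Conflict found: Predict set conflict for P: { 'a' }
The grammar is NOT LL(1).

Answer: No. Predict set conflict for P: { 'a' }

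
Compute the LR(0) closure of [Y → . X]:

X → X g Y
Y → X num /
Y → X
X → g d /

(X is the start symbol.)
{ [X → . X g Y], [X → . g d /], [Y → . X] }

To compute CLOSURE, for each item [A → α.Bβ] where B is a non-terminal, add [B → .γ] for all productions B → γ; repeat for the newly added items until nothing changes.

Start with: [Y → . X]
  [Y → . X] has the dot before X: add [X → . X g Y], [X → . g d /]
No further items can be added.

CLOSURE = { [X → . X g Y], [X → . g d /], [Y → . X] }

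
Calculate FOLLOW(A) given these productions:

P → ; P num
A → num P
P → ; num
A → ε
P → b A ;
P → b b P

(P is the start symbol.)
{ ';' }

In P → b A ;: A is followed by ';', add FIRST(';') \ {ε} = { ';' }

Taking the union: FOLLOW(A) = { ';' }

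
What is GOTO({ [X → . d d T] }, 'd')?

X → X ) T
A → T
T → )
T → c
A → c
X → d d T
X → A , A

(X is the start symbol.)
GOTO(I, 'd') = CLOSURE({ [A → αX.β] : [A → α.Xβ] ∈ I, X = 'd' })

Items with dot before 'd', with the dot advanced:
  [X → . d d T] → [X → d . d T]
Closure adds nothing (no advanced item has the dot before a non-terminal).

GOTO = { [X → d . d T] }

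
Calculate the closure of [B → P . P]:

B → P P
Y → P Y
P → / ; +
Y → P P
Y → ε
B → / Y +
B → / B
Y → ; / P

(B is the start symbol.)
To compute CLOSURE, for each item [A → α.Bβ] where B is a non-terminal, add [B → .γ] for all productions B → γ; repeat for the newly added items until nothing changes.

Start with: [B → P . P]
  [B → P . P] has the dot before P: add [P → . / ; +]
No further items can be added.

CLOSURE = { [B → P . P], [P → . / ; +] }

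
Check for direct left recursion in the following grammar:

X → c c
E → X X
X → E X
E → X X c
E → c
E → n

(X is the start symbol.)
Direct left recursion occurs when N → N α for some non-terminal N (the right-hand side begins with the left-hand side itself).

X → c c: starts with c
E → X X: starts with X
X → E X: starts with E
E → X X c: starts with X
E → c: starts with c
E → n: starts with n

No direct left recursion found.

Answer: No direct left recursion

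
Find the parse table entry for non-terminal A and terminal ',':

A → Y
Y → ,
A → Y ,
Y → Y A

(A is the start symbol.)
To find M[A, ','], we find productions for A where ',' is in the predict set (PREDICT(N → α) = (FIRST(α) \ {ε}) ∪ (FOLLOW(N) if α ⇒* ε)).

Relevant sets:
  FIRST(Y) = { ',' }

A → Y: PREDICT = { ',' }
  ',' is in predict set, so this production goes in M[A, ',']
A → Y ,: PREDICT = { ',' }
  ',' is in predict set, so this production goes in M[A, ',']

M[A, ','] = A → Y, A → Y ,  (a multiply-defined cell — the grammar is not LL(1))

Answer: A → Y, A → Y ,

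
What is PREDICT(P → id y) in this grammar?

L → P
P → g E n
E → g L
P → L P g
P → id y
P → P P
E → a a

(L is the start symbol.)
{ 'id' }

PREDICT(P → id y) = (FIRST(RHS) \ {ε}) ∪ (FOLLOW(P) if ε ∈ FIRST(RHS), i.e. RHS ⇒* ε)
FIRST(id y) = { 'id' }
ε ∉ FIRST(id y), so FOLLOW(P) is not added.
PREDICT(P → id y) = { 'id' }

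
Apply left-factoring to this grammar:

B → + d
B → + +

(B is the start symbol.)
Left-factoring transforms A → αβ₁ | αβ₂ into A → αA' and A' → β₁ | β₂
(α is the longest common prefix among the alternatives). Repeat until
no nonterminal has two alternatives with a common prefix.

Round 1: B has alternatives sharing prefix '+'. Introduce B': B → + B'
  Add: B' → d
  Add: B' → +

No remaining common prefixes — done.

Resulting grammar:
B → + B'
B' → d
B' → +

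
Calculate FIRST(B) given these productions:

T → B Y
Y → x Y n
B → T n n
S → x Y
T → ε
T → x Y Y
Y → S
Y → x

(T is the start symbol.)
{ 'n', 'x' }

FIRST sets of the other non-terminals involved (by the same procedure, iterated to a fixed point):
  FIRST(T) = { 'n', 'x', ε }

From B → T n n:
  - T is a non-terminal: add FIRST(T) \ {ε} = { 'n', 'x' }
    T is nullable, so continue to the next symbol
  - n is a terminal: add 'n' and stop

Collecting: FIRST(B) = { 'n', 'x' }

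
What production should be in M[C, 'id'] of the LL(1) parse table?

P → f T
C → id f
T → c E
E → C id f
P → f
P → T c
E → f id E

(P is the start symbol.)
To find M[C, 'id'], we find productions for C where 'id' is in the predict set (PREDICT(N → α) = (FIRST(α) \ {ε}) ∪ (FOLLOW(N) if α ⇒* ε)).

C → id f: PREDICT = { 'id' }
  'id' is in predict set, so this production goes in M[C, 'id']

M[C, 'id'] = C → id f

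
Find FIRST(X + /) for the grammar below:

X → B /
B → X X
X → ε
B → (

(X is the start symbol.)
{ '(', '+', '/' }

FIRST sets of the non-terminals involved (from the grammar, by fixed-point iteration):
  FIRST(X) = { '(', '/', ε }

To compute FIRST(X + /), process the symbols left to right:
Symbol X is a non-terminal. Add FIRST(X) \ {ε} = { '(', '/' }
X is nullable (ε ∈ FIRST(X)), continue to the next symbol.
Symbol + is a terminal. Add '+' and stop.
FIRST(X + /) = { '(', '+', '/' }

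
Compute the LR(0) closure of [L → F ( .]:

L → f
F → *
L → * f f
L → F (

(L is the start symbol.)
To compute CLOSURE, for each item [A → α.Bβ] where B is a non-terminal, add [B → .γ] for all productions B → γ; repeat for the newly added items until nothing changes.

Start with: [L → F ( .]
The dot is at the end, so nothing is added.

CLOSURE = { [L → F ( .] }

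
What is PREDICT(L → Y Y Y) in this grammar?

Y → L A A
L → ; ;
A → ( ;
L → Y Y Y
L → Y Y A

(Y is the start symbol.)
PREDICT(L → Y Y Y) = (FIRST(RHS) \ {ε}) ∪ (FOLLOW(L) if ε ∈ FIRST(RHS), i.e. RHS ⇒* ε)
FIRST(Y) = { ';' }
FIRST(Y Y Y) = { ';' }
ε ∉ FIRST(Y Y Y), so FOLLOW(L) is not added.
PREDICT(L → Y Y Y) = { ';' }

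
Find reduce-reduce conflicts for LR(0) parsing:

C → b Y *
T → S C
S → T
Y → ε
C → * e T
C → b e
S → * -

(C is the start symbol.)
A reduce-reduce conflict occurs when an LR(0) state has two complete items [A → α .] and [B → β .] — both call for a reduction, and with no lookahead the parser cannot choose between them.

Augment with C' → C and build the canonical LR(0) collection (I0 = CLOSURE({[C' → . C]}), then GOTO on every symbol after a dot until no new states appear). It has 13 states:
  I0: { [C → . * e T], [C → . b Y *], [C → . b e], [C' → . C] }  — shift
  I1: { [C → * . e T] }  — shift
  I2: { [C' → C .] }  — accept
  I3: { [C → b . Y *], [C → b . e], [Y → .] }  — shift, reduce
  I4: { [C → b Y . *] }  — shift
  I5: { [C → b e .] }  — reduce
  I6: { [C → b Y * .] }  — reduce
  I7: { [C → * e . T], [S → . * -], [S → . T], [T → . S C] }  — shift
  I8: { [S → * . -] }  — shift
  I9: { [C → . * e T], [C → . b Y *], [C → . b e], [T → S . C] }  — shift
  I10: { [C → * e T .], [S → T .] }  — 2 reduces
  I11: { [T → S C .] }  — reduce
  I12: { [S → * - .] }  — reduce

I10 contains complete items [C → * e T .], [S → T .] — reduce-reduce conflict.

Answer: Yes — I10: [C → * e T .] vs [S → T .]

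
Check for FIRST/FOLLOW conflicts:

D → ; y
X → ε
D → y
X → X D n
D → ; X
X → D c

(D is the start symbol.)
A FIRST/FOLLOW conflict occurs when a non-terminal N has a nullable alternative N → β (β ⇒* ε) and another alternative N → α with FIRST(α) ∩ FOLLOW(N) ≠ ∅: on such a lookahead the parser cannot decide between expanding α and letting N vanish via β.

Nullable non-terminals: X.
FIRST sets used below: FIRST(X) = { ';', 'y', ε }, FIRST(D) = { ';', 'y' }

X: nullable alternative(s) X → ε; FOLLOW(X) = { $, ';', 'c', 'n', 'y' }
  X → ε: FIRST \ {ε} = { } — this is the only nullable alternative, skip
  X → X D n: FIRST \ {ε} = { ';', 'y' } — overlaps FOLLOW(X) on { ';', 'y' }: CONFLICT
  X → D c: FIRST \ {ε} = { ';', 'y' } — overlaps FOLLOW(X) on { ';', 'y' }: CONFLICT

D has no nullable alternative, so no FIRST/FOLLOW check is needed there.

So the grammar has 2 FIRST/FOLLOW conflicts (marked CONFLICT above).

Answer: Yes. X → X D n with FOLLOW(X) on { ';', 'y' }; X → D c with FOLLOW(X) on { ';', 'y' }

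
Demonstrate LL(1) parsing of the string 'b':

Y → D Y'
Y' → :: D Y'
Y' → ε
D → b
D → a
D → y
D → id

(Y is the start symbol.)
LL(1) parsing maintains a stack (initially the start symbol over $) and the input. At each step: if the stack top is a terminal, match it against the current input token; if it is a non-terminal N, replace it with the RHS of M[N, lookahead] (the unique production whose predict set contains the lookahead).

Stack is shown with the top on the left.

Stack   Input  Action
---------------------
Y $     b $    output Y → D Y'
D Y' $  b $    output D → b
b Y' $  b $    match 'b'
Y' $    $      output Y' → ε
$       $      accept

The string is accepted.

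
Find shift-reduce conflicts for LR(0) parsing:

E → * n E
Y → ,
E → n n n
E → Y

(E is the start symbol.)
No shift-reduce conflicts

Augment with E' → E and build the canonical LR(0) collection (I0 = CLOSURE({[E' → . E]}), then GOTO on every symbol after a dot until no new states appear). It has 10 states:
  I0: { [E → . * n E], [E → . Y], [E → . n n n], [E' → . E], [Y → . ,] }  — shift
  I1: { [E → * . n E] }  — shift
  I2: { [Y → , .] }  — reduce
  I3: { [E' → E .] }  — accept
  I4: { [E → Y .] }  — reduce
  I5: { [E → n . n n] }  — shift
  I6: { [E → n n . n] }  — shift
  I7: { [E → n n n .] }  — reduce
  I8: { [E → * n . E], [E → . * n E], [E → . Y], [E → . n n n], [Y → . ,] }  — shift
  I9: { [E → * n E .] }  — reduce

No state contains both a complete item and a shift item.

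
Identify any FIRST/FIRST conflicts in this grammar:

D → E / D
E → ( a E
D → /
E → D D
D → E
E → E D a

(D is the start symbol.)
Yes. D → E '/' D / D → '/' on { '/' }; D → E '/' D / D → E on { '(', '/' }; D → '/' / D → E on { '/' }; E → '(' a E / E → D D on { '(' }; E → '(' a E / E → E D a on { '(' }; E → D D / E → E D a on { '(', '/' }

FIRST sets of the non-terminals at (or reachable through a nullable prefix from) the front of some alternative:
  FIRST(E) = { '(', '/' }
  FIRST(D) = { '(', '/' }

Productions for D:
  D → E / D: FIRST = { '(', '/' }
  D → /: FIRST = { '/' }
  D → E: FIRST = { '(', '/' }
Productions for E:
  E → ( a E: FIRST = { '(' }
  E → D D: FIRST = { '(', '/' }
  E → E D a: FIRST = { '(', '/' }

Conflict for D: D → E / D and D → /
  Overlap: { '/' }
Conflict for D: D → E / D and D → E
  Overlap: { '(', '/' }
Conflict for D: D → / and D → E
  Overlap: { '/' }
Conflict for E: E → ( a E and E → D D
  Overlap: { '(' }
Conflict for E: E → ( a E and E → E D a
  Overlap: { '(' }
Conflict for E: E → D D and E → E D a
  Overlap: { '(', '/' }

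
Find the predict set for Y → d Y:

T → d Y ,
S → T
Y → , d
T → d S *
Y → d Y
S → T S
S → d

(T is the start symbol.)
{ 'd' }

PREDICT(Y → d Y) = (FIRST(RHS) \ {ε}) ∪ (FOLLOW(Y) if ε ∈ FIRST(RHS), i.e. RHS ⇒* ε)
FIRST(d Y) = { 'd' }
ε ∉ FIRST(d Y), so FOLLOW(Y) is not added.
PREDICT(Y → d Y) = { 'd' }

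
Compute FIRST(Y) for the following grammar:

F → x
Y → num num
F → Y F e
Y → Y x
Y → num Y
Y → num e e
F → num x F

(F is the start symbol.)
To compute FIRST(Y), examine every production with Y on the left-hand side, reading each right-hand side left to right until a non-nullable symbol is reached.

From Y → num num:
  - num is a terminal: add 'num' and stop
From Y → Y x:
  - Y is the symbol being defined: contributes nothing new
    Y is not nullable, so stop
From Y → num Y:
  - num is a terminal: add 'num' and stop
From Y → num e e:
  - num is a terminal: add 'num' and stop

Collecting: FIRST(Y) = { 'num' }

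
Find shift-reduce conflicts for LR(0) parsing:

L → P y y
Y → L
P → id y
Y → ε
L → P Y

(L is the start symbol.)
A shift-reduce conflict occurs when an LR(0) state has both:
  - a complete (reduce) item [A → α .] (dot at the end), and
  - a shift item [B → β . c γ] (dot before a terminal).

Augment with L' → L and build the canonical LR(0) collection (I0 = CLOSURE({[L' → . L]}), then GOTO on every symbol after a dot until no new states appear). It has 9 states:
  I0: { [L → . P Y], [L → . P y y], [L' → . L], [P → . id y] }  — shift
  I1: { [L' → L .] }  — accept
  I2: { [L → . P Y], [L → . P y y], [L → P . Y], [L → P . y y], [P → . id y], [Y → . L], [Y → .] }  — shift, reduce
  I3: { [P → id . y] }  — shift
  I4: { [P → id y .] }  — reduce
  I5: { [Y → L .] }  — reduce
  I6: { [L → P Y .] }  — reduce
  I7: { [L → P y . y] }  — shift
  I8: { [L → P y y .] }  — reduce

I2 contains reduce item [Y → .] and shift items [L → P . y y], [P → . id y] — shift-reduce conflict.

Answer: Yes — I2: [Y → .] vs [L → P . y y]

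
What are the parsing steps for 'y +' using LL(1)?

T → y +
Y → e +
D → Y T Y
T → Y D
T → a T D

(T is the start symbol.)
Stack is shown with the top on the left.

Stack  Input  Action
--------------------
T $    y + $  output T → y +
y + $  y + $  match 'y'
+ $    + $    match '+'
$      $      accept

The string is accepted.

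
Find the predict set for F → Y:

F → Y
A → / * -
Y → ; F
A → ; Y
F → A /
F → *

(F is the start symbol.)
{ ';' }

PREDICT(F → Y) = (FIRST(RHS) \ {ε}) ∪ (FOLLOW(F) if ε ∈ FIRST(RHS), i.e. RHS ⇒* ε)
FIRST(Y) = { ';' }
FIRST(Y) = { ';' }
ε ∉ FIRST(Y), so FOLLOW(F) is not added.
PREDICT(F → Y) = { ';' }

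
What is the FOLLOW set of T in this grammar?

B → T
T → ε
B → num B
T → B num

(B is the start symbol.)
{ $, 'num' }

In B → T: T is at the end, add FOLLOW(B)

The FOLLOW sets referred to above (computed the same way, to a fixed point):
  FOLLOW(B) = { $, 'num' }

Taking the union: FOLLOW(T) = { $, 'num' }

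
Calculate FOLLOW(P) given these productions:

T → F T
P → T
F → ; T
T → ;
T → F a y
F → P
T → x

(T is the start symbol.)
{ ';', 'a', 'x' }

In F → P: P is at the end, add FOLLOW(F)

The FOLLOW sets referred to above (computed the same way, to a fixed point):
  FOLLOW(F) = { ';', 'a', 'x' }

Taking the union: FOLLOW(P) = { ';', 'a', 'x' }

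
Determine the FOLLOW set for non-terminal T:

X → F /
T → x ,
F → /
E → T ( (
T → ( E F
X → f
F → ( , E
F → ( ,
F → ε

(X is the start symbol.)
In E → T ( (: T is followed by '(' '(', add FIRST('(' '(') \ {ε} = { '(' }

Taking the union: FOLLOW(T) = { '(' }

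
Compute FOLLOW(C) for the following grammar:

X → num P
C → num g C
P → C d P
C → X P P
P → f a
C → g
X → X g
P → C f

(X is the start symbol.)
{ 'd', 'f' }

To compute FOLLOW(C), find every occurrence of C on a right-hand side N → α C β: add FIRST(β) \ {ε}, and if β is empty or nullable also add FOLLOW(N). Iterate to a fixed point.

In C → num g C: C is at the end; this adds FOLLOW(C) to itself — nothing new
In P → C d P: C is followed by d P, add FIRST(d P) \ {ε} = { 'd' }
In P → C f: C is followed by f, add FIRST(f) \ {ε} = { 'f' }

Taking the union: FOLLOW(C) = { 'd', 'f' }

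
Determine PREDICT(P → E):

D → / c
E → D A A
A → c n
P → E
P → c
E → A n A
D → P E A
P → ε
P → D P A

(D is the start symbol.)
{ '/', 'c' }

PREDICT(P → E) = (FIRST(RHS) \ {ε}) ∪ (FOLLOW(P) if ε ∈ FIRST(RHS), i.e. RHS ⇒* ε)
FIRST(E) = { '/', 'c' }
FIRST(E) = { '/', 'c' }
ε ∉ FIRST(E), so FOLLOW(P) is not added.
PREDICT(P → E) = { '/', 'c' }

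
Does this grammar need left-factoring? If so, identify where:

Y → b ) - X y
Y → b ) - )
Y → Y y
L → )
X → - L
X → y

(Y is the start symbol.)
Left-factoring is needed when two productions for the same non-terminal
share a common prefix on the right-hand side.

Productions for Y:
  Y → b ) - X y
  Y → b ) - )
  Y → Y y
Productions for X:
  X → - L
  X → y

Found common prefix 'b ) -' in productions for Y

Answer: Yes, Y has productions with common prefix 'b ) -'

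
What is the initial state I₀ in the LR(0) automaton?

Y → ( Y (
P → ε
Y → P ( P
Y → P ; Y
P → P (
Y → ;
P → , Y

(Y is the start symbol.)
First, augment the grammar with Y' → Y
I₀ = CLOSURE({ [Y' → . Y] }):
  [Y' → . Y] has the dot before Y: add [Y → . ( Y (], [Y → . P ( P], [Y → . P ; Y], [Y → . ;]
  [Y → . P ( P] has the dot before P: add [P → .], [P → . P (], [P → . , Y]
No further items can be added.

I₀ = { [P → . , Y], [P → . P (], [P → .], [Y → . ( Y (], [Y → . ;], [Y → . P ( P], [Y → . P ; Y], [Y' → . Y] }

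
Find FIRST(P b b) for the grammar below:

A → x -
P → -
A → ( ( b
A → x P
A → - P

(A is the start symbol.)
{ '-' }

FIRST sets of the non-terminals involved (from the grammar, by fixed-point iteration):
  FIRST(P) = { '-' }

To compute FIRST(P b b), process the symbols left to right:
Symbol P is a non-terminal. Add FIRST(P) \ {ε} = { '-' }
P is not nullable (ε ∉ FIRST(P)), so stop here.
FIRST(P b b) = { '-' }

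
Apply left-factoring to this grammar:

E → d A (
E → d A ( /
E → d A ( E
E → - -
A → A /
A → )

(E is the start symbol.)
Left-factoring transforms A → αβ₁ | αβ₂ into A → αA' and A' → β₁ | β₂
(α is the longest common prefix among the alternatives). Repeat until
no nonterminal has two alternatives with a common prefix.

Round 1: E has alternatives sharing prefix 'd A ('. Introduce E': E → d A ( E'
  Add: E' → ε
  Add: E' → /
  Add: E' → E

No remaining common prefixes — done.

Resulting grammar:
E → d A ( E'
E' → ε
E' → /
E' → E
E → - -
A → A /
A → )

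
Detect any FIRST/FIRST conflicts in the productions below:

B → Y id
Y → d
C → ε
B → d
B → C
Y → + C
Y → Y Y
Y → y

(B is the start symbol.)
A FIRST/FIRST conflict occurs when two productions N → α and N → β for the same non-terminal have FIRST(α) ∩ FIRST(β) ≠ ∅ (with ε ∈ FIRST of a nullable right-hand side, so two nullable alternatives also conflict).

FIRST sets of the non-terminals at (or reachable through a nullable prefix from) the front of some alternative:
  FIRST(Y) = { '+', 'd', 'y' }
  FIRST(C) = { ε }

Productions for B:
  B → Y id: FIRST = { '+', 'd', 'y' }
  B → d: FIRST = { 'd' }
  B → C: FIRST = { ε }
Productions for Y:
  Y → d: FIRST = { 'd' }
  Y → + C: FIRST = { '+' }
  Y → Y Y: FIRST = { '+', 'd', 'y' }
  Y → y: FIRST = { 'y' }
C has only one production, so no FIRST/FIRST conflict is possible there.

Conflict for B: B → Y id and B → d
  Overlap: { 'd' }
Conflict for Y: Y → d and Y → Y Y
  Overlap: { 'd' }
Conflict for Y: Y → + C and Y → Y Y
  Overlap: { '+' }
Conflict for Y: Y → Y Y and Y → y
  Overlap: { 'y' }

Answer: Yes. B → Y id / B → d on { 'd' }; Y → d / Y → Y Y on { 'd' }; Y → '+' C / Y → Y Y on { '+' }; Y → Y Y / Y → y on { 'y' }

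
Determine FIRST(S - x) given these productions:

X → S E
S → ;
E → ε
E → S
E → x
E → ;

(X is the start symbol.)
{ ';' }

FIRST sets of the non-terminals involved (from the grammar, by fixed-point iteration):
  FIRST(S) = { ';' }

To compute FIRST(S - x), process the symbols left to right:
Symbol S is a non-terminal. Add FIRST(S) \ {ε} = { ';' }
S is not nullable (ε ∉ FIRST(S)), so stop here.
FIRST(S - x) = { ';' }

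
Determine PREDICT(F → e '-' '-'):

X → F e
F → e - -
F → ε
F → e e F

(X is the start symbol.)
PREDICT(F → e '-' '-') = (FIRST(RHS) \ {ε}) ∪ (FOLLOW(F) if ε ∈ FIRST(RHS), i.e. RHS ⇒* ε)
FIRST(e '-' '-') = { 'e' }
ε ∉ FIRST(e '-' '-'), so FOLLOW(F) is not added.
PREDICT(F → e '-' '-') = { 'e' }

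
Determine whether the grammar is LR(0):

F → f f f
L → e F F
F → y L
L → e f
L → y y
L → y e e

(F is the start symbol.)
No. Shift-reduce conflict between [L → e f .] and [F → f . f f]

A grammar is LR(0) if no state in the canonical LR(0) collection has:
  - both a shift item (dot before a terminal) and a complete item (shift-reduce conflict), or
  - two or more complete items (reduce-reduce conflict; the accept item [F' → F .] counts as a complete item here).

Augment with F' → F and build the canonical LR(0) collection (I0 = CLOSURE({[F' → . F]}), then GOTO on every symbol after a dot until no new states appear). It has 15 states:
  I0: { [F → . f f f], [F → . y L], [F' → . F] }  — shift
  I1: { [F' → F .] }  — accept
  I2: { [F → f . f f] }  — shift
  I3: { [F → y . L], [L → . e F F], [L → . e f], [L → . y e e], [L → . y y] }  — shift
  I4: { [F → y L .] }  — reduce
  I5: { [F → . f f f], [F → . y L], [L → e . F F], [L → e . f] }  — shift
  I6: { [L → y . e e], [L → y . y] }  — shift
  I7: { [L → y e . e] }  — shift
  I8: { [L → y y .] }  — reduce
  I9: { [L → y e e .] }  — reduce
  I10: { [F → . f f f], [F → . y L], [L → e F . F] }  — shift
  I11: { [F → f . f f], [L → e f .] }  — shift, reduce
  I12: { [F → f f . f] }  — shift
  I13: { [F → f f f .] }  — reduce
  I14: { [L → e F F .] }  — reduce

Conflict in state I11:
  Shift-reduce conflict between [L → e f .] and [F → f . f f]
So the grammar is NOT LR(0).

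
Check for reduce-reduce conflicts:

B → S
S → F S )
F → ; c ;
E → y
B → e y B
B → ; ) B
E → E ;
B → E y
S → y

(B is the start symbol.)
Yes — I7: [E → y .] vs [S → y .]

A reduce-reduce conflict occurs when an LR(0) state has two complete items [A → α .] and [B → β .] — both call for a reduction, and with no lookahead the parser cannot choose between them.

Augment with B' → B and build the canonical LR(0) collection (I0 = CLOSURE({[B' → . B]}), then GOTO on every symbol after a dot until no new states appear). It has 20 states:
  I0: { [B → . ; ) B], [B → . E y], [B → . S], [B → . e y B], [B' → . B], [E → . E ;], [E → . y], [F → . ; c ;], [S → . F S )], [S → . y] }  — shift
  I1: { [B → ; . ) B], [F → ; . c ;] }  — shift
  I2: { [B' → B .] }  — accept
  I3: { [B → E . y], [E → E . ;] }  — shift
  I4: { [F → . ; c ;], [S → . F S )], [S → . y], [S → F . S )] }  — shift
  I5: { [B → S .] }  — reduce
  I6: { [B → e . y B] }  — shift
  I7: { [E → y .], [S → y .] }  — 2 reduces
  I8: { [B → . ; ) B], [B → . E y], [B → . S], [B → . e y B], [B → e y . B], [E → . E ;], [E → . y], [F → . ; c ;], [S → . F S )], [S → . y] }  — shift
  I9: { [B → e y B .] }  — reduce
  I10: { [F → ; . c ;] }  — shift
  I11: { [S → F S . )] }  — shift
  I12: { [S → y .] }  — reduce
  I13: { [S → F S ) .] }  — reduce
  I14: { [F → ; c . ;] }  — shift
  I15: { [F → ; c ; .] }  — reduce
  I16: { [E → E ; .] }  — reduce
  I17: { [B → E y .] }  — reduce
  I18: { [B → . ; ) B], [B → . E y], [B → . S], [B → . e y B], [B → ; ) . B], [E → . E ;], [E → . y], [F → . ; c ;], [S → . F S )], [S → . y] }  — shift
  I19: { [B → ; ) B .] }  — reduce

I7 contains complete items [E → y .], [S → y .] — reduce-reduce conflict.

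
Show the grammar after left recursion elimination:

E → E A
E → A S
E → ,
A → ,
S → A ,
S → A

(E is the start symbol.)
E → A S E'
E → , E'
E' → A E'
E' → ε
A → ,
S → A ,
S → A

E is directly left-recursive. The standard transformation for
  A → A α₁ | ... | A α_m | β₁ | ... | β_n
is
  A  → β₁ A' | ... | β_n A'
  A' → α₁ A' | ... | α_m A' | ε

E → A S becomes E → A S E'
E → , becomes E → , E'
E → E A becomes E' → A E'
Add E' → ε

Productions for other non-terminals are unchanged:
  A → ,
  S → A ,
  S → A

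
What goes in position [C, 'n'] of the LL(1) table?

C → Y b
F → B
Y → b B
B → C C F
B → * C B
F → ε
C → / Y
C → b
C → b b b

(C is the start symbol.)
To find M[C, 'n'], we find productions for C where 'n' is in the predict set (PREDICT(N → α) = (FIRST(α) \ {ε}) ∪ (FOLLOW(N) if α ⇒* ε)).

Relevant sets:
  FIRST(Y) = { 'b' }

C → Y b: PREDICT = { 'b' }
C → / Y: PREDICT = { '/' }
C → b: PREDICT = { 'b' }
C → b b b: PREDICT = { 'b' }

M[C, 'n'] is empty (no production applies)

Answer: Empty (error entry)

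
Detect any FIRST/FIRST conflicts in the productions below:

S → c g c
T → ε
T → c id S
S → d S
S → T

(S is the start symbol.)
Yes. S → c g c / S → T on { 'c' }

FIRST sets of the non-terminals at (or reachable through a nullable prefix from) the front of some alternative:
  FIRST(T) = { 'c', ε }

Productions for S:
  S → c g c: FIRST = { 'c' }
  S → d S: FIRST = { 'd' }
  S → T: FIRST = { 'c', ε }
Productions for T:
  T → ε: FIRST = { ε }
  T → c id S: FIRST = { 'c' }

Conflict for S: S → c g c and S → T
  Overlap: { 'c' }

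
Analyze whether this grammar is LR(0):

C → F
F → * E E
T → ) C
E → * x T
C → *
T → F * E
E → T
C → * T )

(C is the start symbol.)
No. Shift-reduce conflict between [C → * .] and [E → . * x T]

Augment with C' → C and build the canonical LR(0) collection (I0 = CLOSURE({[C' → . C]}), then GOTO on every symbol after a dot until no new states appear). It has 18 states:
  I0: { [C → . * T )], [C → . *], [C → . F], [C' → . C], [F → . * E E] }  — shift
  I1: { [C → * . T )], [C → * .], [E → . * x T], [E → . T], [F → * . E E], [F → . * E E], [T → . ) C], [T → . F * E] }  — shift, reduce
  I2: { [C' → C .] }  — accept
  I3: { [C → F .] }  — reduce
  I4: { [C → . * T )], [C → . *], [C → . F], [F → . * E E], [T → ) . C] }  — shift
  I5: { [E → * . x T], [E → . * x T], [E → . T], [F → * . E E], [F → . * E E], [T → . ) C], [T → . F * E] }  — shift
  I6: { [E → . * x T], [E → . T], [F → * E . E], [F → . * E E], [T → . ) C], [T → . F * E] }  — shift
  I7: { [T → F . * E] }  — shift
  I8: { [C → * T . )], [E → T .] }  — shift, reduce
  I9: { [C → * T ) .] }  — reduce
  I10: { [E → . * x T], [E → . T], [F → . * E E], [T → . ) C], [T → . F * E], [T → F * . E] }  — shift
  I11: { [T → F * E .] }  — reduce
  I12: { [E → T .] }  — reduce
  I13: { [F → * E E .] }  — reduce
  I14: { [E → * x . T], [F → . * E E], [T → . ) C], [T → . F * E] }  — shift
  I15: { [E → . * x T], [E → . T], [F → * . E E], [F → . * E E], [T → . ) C], [T → . F * E] }  — shift
  I16: { [E → * x T .] }  — reduce
  I17: { [T → ) C .] }  — reduce

Conflict in state I1:
  Shift-reduce conflict between [C → * .] and [E → . * x T]
So the grammar is NOT LR(0).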